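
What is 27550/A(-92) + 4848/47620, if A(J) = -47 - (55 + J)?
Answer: -32797063/11905 ≈ -2754.9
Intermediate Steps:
A(J) = -102 - J (A(J) = -47 + (-55 - J) = -102 - J)
27550/A(-92) + 4848/47620 = 27550/(-102 - 1*(-92)) + 4848/47620 = 27550/(-102 + 92) + 4848*(1/47620) = 27550/(-10) + 1212/11905 = 27550*(-⅒) + 1212/11905 = -2755 + 1212/11905 = -32797063/11905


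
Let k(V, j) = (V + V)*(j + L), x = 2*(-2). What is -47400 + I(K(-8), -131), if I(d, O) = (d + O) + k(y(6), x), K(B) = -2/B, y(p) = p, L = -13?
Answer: -190939/4 ≈ -47735.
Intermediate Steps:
x = -4
k(V, j) = 2*V*(-13 + j) (k(V, j) = (V + V)*(j - 13) = (2*V)*(-13 + j) = 2*V*(-13 + j))
I(d, O) = -204 + O + d (I(d, O) = (d + O) + 2*6*(-13 - 4) = (O + d) + 2*6*(-17) = (O + d) - 204 = -204 + O + d)
-47400 + I(K(-8), -131) = -47400 + (-204 - 131 - 2/(-8)) = -47400 + (-204 - 131 - 2*(-⅛)) = -47400 + (-204 - 131 + ¼) = -47400 - 1339/4 = -190939/4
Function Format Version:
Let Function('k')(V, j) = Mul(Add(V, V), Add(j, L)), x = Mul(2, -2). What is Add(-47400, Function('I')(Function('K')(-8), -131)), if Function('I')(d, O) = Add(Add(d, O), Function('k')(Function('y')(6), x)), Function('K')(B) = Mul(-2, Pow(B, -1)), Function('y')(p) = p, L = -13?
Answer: Rational(-190939, 4) ≈ -47735.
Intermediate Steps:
x = -4
Function('k')(V, j) = Mul(2, V, Add(-13, j)) (Function('k')(V, j) = Mul(Add(V, V), Add(j, -13)) = Mul(Mul(2, V), Add(-13, j)) = Mul(2, V, Add(-13, j)))
Function('I')(d, O) = Add(-204, O, d) (Function('I')(d, O) = Add(Add(d, O), Mul(2, 6, Add(-13, -4))) = Add(Add(O, d), Mul(2, 6, -17)) = Add(Add(O, d), -204) = Add(-204, O, d))
Add(-47400, Function('I')(Function('K')(-8), -131)) = Add(-47400, Add(-204, -131, Mul(-2, Pow(-8, -1)))) = Add(-47400, Add(-204, -131, Mul(-2, Rational(-1, 8)))) = Add(-47400, Add(-204, -131, Rational(1, 4))) = Add(-47400, Rational(-1339, 4)) = Rational(-190939, 4)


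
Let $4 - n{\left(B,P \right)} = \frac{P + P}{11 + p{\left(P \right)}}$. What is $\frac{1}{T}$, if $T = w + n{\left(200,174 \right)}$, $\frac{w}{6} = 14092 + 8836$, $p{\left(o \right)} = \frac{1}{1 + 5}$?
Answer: $\frac{67}{9215236} \approx 7.2706 \cdot 10^{-6}$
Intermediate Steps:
$p{\left(o \right)} = \frac{1}{6}$
$n{\left(B,P \right)} = 4 - \frac{12 P}{67}$ ($n{\left(B,P \right)} = 4 - \frac{P + P}{11 + \frac{1}{6}} = 4 - \frac{2 P}{\frac{67}{6}} = 4 - 2 P \frac{6}{67} = 4 - \frac{12 P}{67}$)
$w = 137568$ ($w = 6 \left(14092 + 8836\right) = 6 \cdot 22928 = 137568$)
$T = \frac{9215236}{67}$ ($T = 137568 + \left(4 - \frac{2088}{67}\right) = 137568 - \frac{1820}{67} = \frac{9215236}{67} \approx 1.3754 \cdot 10^{5}$)
$\frac{1}{T} = \frac{1}{\frac{9215236}{67}} = \frac{67}{9215236}$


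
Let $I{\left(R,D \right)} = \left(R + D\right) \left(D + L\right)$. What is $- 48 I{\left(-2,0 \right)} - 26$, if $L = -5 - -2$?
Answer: $-314$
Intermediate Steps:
$L = -3$ ($L = -5 + 2 = -3$)
$I{\left(R,D \right)} = \left(-3 + D\right) \left(D + R\right)$ ($I{\left(R,D \right)} = \left(R + D\right) \left(D - 3\right) = \left(D + R\right) \left(-3 + D\right) = \left(-3 + D\right) \left(D + R\right)$)
$- 48 I{\left(-2,0 \right)} - 26 = - 48 \left(0^{2} - 0 - -6 + 0 \left(-2\right)\right) - 26 = - 48 \left(0 + 0 + 6 + 0\right) - 26 = \left(-48\right) 6 - 26 = -288 - 26 = -314$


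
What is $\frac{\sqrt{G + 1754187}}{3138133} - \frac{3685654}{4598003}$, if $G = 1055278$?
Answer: $- \frac{3685654}{4598003} + \frac{\sqrt{2809465}}{3138133} \approx -0.80104$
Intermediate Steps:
$\frac{\sqrt{G + 1754187}}{3138133} - \frac{3685654}{4598003} = \frac{\sqrt{1055278 + 1754187}}{3138133} - \frac{3685654}{4598003} = \sqrt{2809465} \cdot \frac{1}{3138133} - \frac{3685654}{4598003} = \frac{\sqrt{2809465}}{3138133} - \frac{3685654}{4598003} = - \frac{3685654}{4598003} + \frac{\sqrt{2809465}}{3138133}$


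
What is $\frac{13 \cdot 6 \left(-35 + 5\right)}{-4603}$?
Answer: $\frac{2340}{4603} \approx 0.50836$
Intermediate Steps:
$\frac{13 \cdot 6 \left(-35 + 5\right)}{-4603} = 78 \left(-30\right) \left(- \frac{1}{4603}\right) = \left(-2340\right) \left(- \frac{1}{4603}\right) = \frac{2340}{4603}$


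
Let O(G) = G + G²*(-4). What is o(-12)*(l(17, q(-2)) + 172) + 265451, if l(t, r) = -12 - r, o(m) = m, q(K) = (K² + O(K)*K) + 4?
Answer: 264059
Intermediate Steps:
O(G) = G - 4*G²
q(K) = 4 + K² + K²*(1 - 4*K) (q(K) = (K² + (K*(1 - 4*K))*K) + 4 = (K² + K²*(1 - 4*K)) + 4 = 4 + K² + K²*(1 - 4*K))
o(-12)*(l(17, q(-2)) + 172) + 265451 = -12*((-12 - (4 - 4*(-2)³ + 2*(-2)²)) + 172) + 265451 = -12*((-12 - (4 - 4*(-8) + 2*4)) + 172) + 265451 = -12*((-12 - (4 + 32 + 8)) + 172) + 265451 = -12*((-12 - 1*44) + 172) + 265451 = -12*((-12 - 44) + 172) + 265451 = -12*(-56 + 172) + 265451 = -12*116 + 265451 = -1392 + 265451 = 264059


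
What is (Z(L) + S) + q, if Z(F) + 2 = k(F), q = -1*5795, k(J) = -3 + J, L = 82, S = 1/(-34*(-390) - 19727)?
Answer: -36978307/6467 ≈ -5718.0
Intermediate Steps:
S = -1/6467 (S = 1/(13260 - 19727) = 1/(-6467) = -1/6467 ≈ -0.00015463)
q = -5795
Z(F) = -5 + F (Z(F) = -2 + (-3 + F) = -5 + F)
(Z(L) + S) + q = ((-5 + 82) - 1/6467) - 5795 = (77 - 1/6467) - 5795 = 497958/6467 - 5795 = -36978307/6467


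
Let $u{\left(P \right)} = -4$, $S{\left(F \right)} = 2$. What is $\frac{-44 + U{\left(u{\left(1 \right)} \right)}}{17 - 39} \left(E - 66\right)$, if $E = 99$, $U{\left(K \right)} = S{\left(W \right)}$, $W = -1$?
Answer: $63$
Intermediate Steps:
$U{\left(K \right)} = 2$
$\frac{-44 + U{\left(u{\left(1 \right)} \right)}}{17 - 39} \left(E - 66\right) = \frac{-44 + 2}{17 - 39} \left(99 - 66\right) = - \frac{42}{-22} \cdot 33 = \left(-42\right) \left(- \frac{1}{22}\right) 33 = \frac{21}{11} \cdot 33 = 63$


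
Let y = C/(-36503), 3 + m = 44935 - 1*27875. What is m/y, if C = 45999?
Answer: -622631671/45999 ≈ -13536.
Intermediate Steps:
m = 17057 (m = -3 + (44935 - 1*27875) = -3 + (44935 - 27875) = -3 + 17060 = 17057)
y = -45999/36503 (y = 45999/(-36503) = 45999*(-1/36503) = -45999/36503 ≈ -1.2601)
m/y = 17057/(-45999/36503) = 17057*(-36503/45999) = -622631671/45999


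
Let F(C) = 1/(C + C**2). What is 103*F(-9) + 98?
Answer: 7159/72 ≈ 99.431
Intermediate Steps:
103*F(-9) + 98 = 103*(1/((-9)*(1 - 9))) + 98 = 103*(-1/9/(-8)) + 98 = 103*(-1/9*(-1/8)) + 98 = 103*(1/72) + 98 = 103/72 + 98 = 7159/72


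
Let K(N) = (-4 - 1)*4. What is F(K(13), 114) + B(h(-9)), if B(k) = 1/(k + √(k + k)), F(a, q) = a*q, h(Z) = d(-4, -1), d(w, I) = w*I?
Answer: -4559/2 - √2/4 ≈ -2279.9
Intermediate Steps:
K(N) = -20 (K(N) = -5*4 = -20)
d(w, I) = I*w
h(Z) = 4 (h(Z) = -1*(-4) = 4)
B(k) = 1/(k + √2*√k) (B(k) = 1/(k + √(2*k)) = 1/(k + √2*√k))
F(K(13), 114) + B(h(-9)) = -20*114 + 1/(4 + √2*√4) = -2280 + 1/(4 + √2*2) = -2280 + 1/(4 + 2*√2)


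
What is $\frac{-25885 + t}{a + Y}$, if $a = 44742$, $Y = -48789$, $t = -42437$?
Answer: $\frac{22774}{1349} \approx 16.882$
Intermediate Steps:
$\frac{-25885 + t}{a + Y} = \frac{-25885 - 42437}{44742 - 48789} = - \frac{68322}{-4047} = \left(-68322\right) \left(- \frac{1}{4047}\right) = \frac{22774}{1349}$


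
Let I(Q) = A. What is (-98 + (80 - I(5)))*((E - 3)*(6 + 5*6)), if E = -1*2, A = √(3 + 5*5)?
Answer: 3240 + 360*√7 ≈ 4192.5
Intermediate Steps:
A = 2*√7 (A = √(3 + 25) = √28 = 2*√7 ≈ 5.2915)
I(Q) = 2*√7
E = -2
(-98 + (80 - I(5)))*((E - 3)*(6 + 5*6)) = (-98 + (80 - 2*√7))*((-2 - 3)*(6 + 5*6)) = (-98 + (80 - 2*√7))*(-5*(6 + 30)) = (-18 - 2*√7)*(-5*36) = (-18 - 2*√7)*(-180) = 3240 + 360*√7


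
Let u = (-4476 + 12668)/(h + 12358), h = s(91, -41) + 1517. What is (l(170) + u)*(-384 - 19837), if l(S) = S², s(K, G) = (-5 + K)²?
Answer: -12430659400332/21271 ≈ -5.8439e+8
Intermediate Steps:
h = 8913 (h = (-5 + 91)² + 1517 = 86² + 1517 = 7396 + 1517 = 8913)
u = 8192/21271 (u = (-4476 + 12668)/(8913 + 12358) = 8192/21271 ≈ 0.38513)
(l(170) + u)*(-384 - 19837) = (170² + 8192/21271)*(-384 - 19837) = (28900 + 8192/21271)*(-20221) = (614740092/21271)*(-20221) = -12430659400332/21271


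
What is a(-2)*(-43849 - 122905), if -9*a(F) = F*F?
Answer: 667016/9 ≈ 74113.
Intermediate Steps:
a(F) = -F**2/9 (a(F) = -F*F/9 = -F**2/9)
a(-2)*(-43849 - 122905) = (-1/9*(-2)**2)*(-43849 - 122905) = -1/9*4*(-166754) = -4/9*(-166754) = 667016/9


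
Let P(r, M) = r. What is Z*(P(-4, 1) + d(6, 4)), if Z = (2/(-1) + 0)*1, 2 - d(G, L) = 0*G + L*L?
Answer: 36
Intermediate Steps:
d(G, L) = 2 - L² (d(G, L) = 2 - (0*G + L*L) = 2 - (0 + L²) = 2 - L²)
Z = -2 (Z = (2*(-1) + 0)*1 = (-2 + 0)*1 = -2*1 = -2)
Z*(P(-4, 1) + d(6, 4)) = -2*(-4 + (2 - 1*4²)) = -2*(-4 + (2 - 1*16)) = -2*(-4 + (2 - 16)) = -2*(-4 - 14) = -2*(-18) = 36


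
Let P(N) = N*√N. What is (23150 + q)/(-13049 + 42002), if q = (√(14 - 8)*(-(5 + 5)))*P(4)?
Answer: 23150/28953 - 80*√6/28953 ≈ 0.79280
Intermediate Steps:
P(N) = N^(3/2)
q = -80*√6 (q = (√(14 - 8)*(-(5 + 5)))*4^(3/2) = (√6*(-1*10))*8 = (√6*(-10))*8 = -10*√6*8 = -80*√6 ≈ -195.96)
(23150 + q)/(-13049 + 42002) = (23150 - 80*√6)/(-13049 + 42002) = (23150 - 80*√6)/28953 = (23150 - 80*√6)*(1/28953) = 23150/28953 - 80*√6/28953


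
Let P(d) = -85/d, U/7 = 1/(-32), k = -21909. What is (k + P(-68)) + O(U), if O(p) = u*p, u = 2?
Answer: -350531/16 ≈ -21908.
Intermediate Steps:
U = -7/32 (U = 7/(-32) = 7*(-1/32) = -7/32 ≈ -0.21875)
O(p) = 2*p
(k + P(-68)) + O(U) = (-21909 - 85/(-68)) + 2*(-7/32) = (-21909 - 85*(-1/68)) - 7/16 = (-21909 + 5/4) - 7/16 = -87631/4 - 7/16 = -350531/16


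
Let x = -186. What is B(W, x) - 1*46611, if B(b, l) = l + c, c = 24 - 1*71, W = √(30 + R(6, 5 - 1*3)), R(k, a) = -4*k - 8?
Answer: -46844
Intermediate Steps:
R(k, a) = -8 - 4*k
W = I*√2 (W = √(30 + (-8 - 4*6)) = √(30 + (-8 - 24)) = √(30 - 32) = √(-2) = I*√2 ≈ 1.4142*I)
c = -47 (c = 24 - 71 = -47)
B(b, l) = -47 + l (B(b, l) = l - 47 = -47 + l)
B(W, x) - 1*46611 = (-47 - 186) - 1*46611 = -233 - 46611 = -46844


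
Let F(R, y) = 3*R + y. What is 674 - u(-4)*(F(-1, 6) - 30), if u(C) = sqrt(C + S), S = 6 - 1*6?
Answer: 674 + 54*I ≈ 674.0 + 54.0*I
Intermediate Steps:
S = 0 (S = 6 - 6 = 0)
u(C) = sqrt(C) (u(C) = sqrt(C + 0) = sqrt(C))
F(R, y) = y + 3*R
674 - u(-4)*(F(-1, 6) - 30) = 674 - sqrt(-4)*((6 + 3*(-1)) - 30) = 674 - 2*I*((6 - 3) - 30) = 674 - 2*I*(3 - 30) = 674 - 2*I*(-27) = 674 - (-54)*I = 674 + 54*I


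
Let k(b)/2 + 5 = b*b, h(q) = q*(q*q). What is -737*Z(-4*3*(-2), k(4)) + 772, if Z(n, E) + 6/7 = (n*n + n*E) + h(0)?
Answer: -5685710/7 ≈ -8.1224e+5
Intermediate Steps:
h(q) = q**3 (h(q) = q*q**2 = q**3)
k(b) = -10 + 2*b**2 (k(b) = -10 + 2*(b*b) = -10 + 2*b**2)
Z(n, E) = -6/7 + n**2 + E*n (Z(n, E) = -6/7 + ((n*n + n*E) + 0**3) = -6/7 + ((n**2 + E*n) + 0) = -6/7 + (n**2 + E*n) = -6/7 + n**2 + E*n)
-737*Z(-4*3*(-2), k(4)) + 772 = -737*(-6/7 + (-4*3*(-2))**2 + (-10 + 2*4**2)*(-4*3*(-2))) + 772 = -737*(-6/7 + (-12*(-2))**2 + (-10 + 2*16)*(-12*(-2))) + 772 = -737*(-6/7 + 24**2 + (-10 + 32)*24) + 772 = -737*(-6/7 + 576 + 22*24) + 772 = -737*(-6/7 + 576 + 528) + 772 = -737*7722/7 + 772 = -5691114/7 + 772 = -5685710/7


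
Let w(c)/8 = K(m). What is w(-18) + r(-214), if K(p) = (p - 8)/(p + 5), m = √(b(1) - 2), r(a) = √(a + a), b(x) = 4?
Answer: -336/23 + 104*√2/23 + 2*I*√107 ≈ -8.214 + 20.688*I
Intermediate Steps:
r(a) = √2*√a (r(a) = √(2*a) = √2*√a)
m = √2 (m = √(4 - 2) = √2 ≈ 1.4142)
K(p) = (-8 + p)/(5 + p)
w(c) = 8*(-8 + √2)/(5 + √2) (w(c) = 8*((-8 + √2)/(5 + √2)) = 8*(-8 + √2)/(5 + √2))
w(-18) + r(-214) = (-336/23 + 104*√2/23) + √2*√(-214) = (-336/23 + 104*√2/23) + √2*(I*√214) = (-336/23 + 104*√2/23) + 2*I*√107 = -336/23 + 104*√2/23 + 2*I*√107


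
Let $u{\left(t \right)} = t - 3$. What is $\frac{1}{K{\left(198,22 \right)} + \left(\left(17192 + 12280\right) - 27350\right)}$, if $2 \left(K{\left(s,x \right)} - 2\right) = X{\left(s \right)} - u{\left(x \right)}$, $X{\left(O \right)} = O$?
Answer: $\frac{2}{4427} \approx 0.00045177$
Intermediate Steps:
$u{\left(t \right)} = -3 + t$
$K{\left(s,x \right)} = \frac{7}{2} + \frac{s}{2} - \frac{x}{2}$ ($K{\left(s,x \right)} = 2 + \frac{s - \left(-3 + x\right)}{2} = 2 + \frac{3 + s - x}{2} = 2 + \left(\frac{3}{2} + \frac{s}{2} - \frac{x}{2}\right) = \frac{7}{2} + \frac{s}{2} - \frac{x}{2}$)
$\frac{1}{K{\left(198,22 \right)} + \left(\left(17192 + 12280\right) - 27350\right)} = \frac{1}{\left(\frac{7}{2} + \frac{1}{2} \cdot 198 - 11\right) + \left(\left(17192 + 12280\right) - 27350\right)} = \frac{1}{\left(\frac{7}{2} + 99 - 11\right) + \left(29472 - 27350\right)} = \frac{1}{\frac{183}{2} + 2122} = \frac{1}{\frac{4427}{2}} = \frac{2}{4427}$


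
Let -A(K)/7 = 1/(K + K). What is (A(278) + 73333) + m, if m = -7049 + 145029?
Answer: 117490021/556 ≈ 2.1131e+5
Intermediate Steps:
m = 137980
A(K) = -7/(2*K) (A(K) = -7/(K + K) = -7*1/(2*K) = -7/(2*K))
(A(278) + 73333) + m = (-7/2/278 + 73333) + 137980 = (-7/2*1/278 + 73333) + 137980 = (-7/556 + 73333) + 137980 = 40773141/556 + 137980 = 117490021/556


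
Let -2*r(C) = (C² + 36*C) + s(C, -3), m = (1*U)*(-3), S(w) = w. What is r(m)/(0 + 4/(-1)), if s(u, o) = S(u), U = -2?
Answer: 129/4 ≈ 32.250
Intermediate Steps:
s(u, o) = u
m = 6 (m = (1*(-2))*(-3) = -2*(-3) = 6)
r(C) = -37*C/2 - C²/2 (r(C) = -((C² + 36*C) + C)/2 = -(C² + 37*C)/2 = -37*C/2 - C²/2)
r(m)/(0 + 4/(-1)) = ((½)*6*(-37 - 1*6))/(0 + 4/(-1)) = ((½)*6*(-37 - 6))/(0 + 4*(-1)) = ((½)*6*(-43))/(0 - 4) = -129/(-4) = -¼*(-129) = 129/4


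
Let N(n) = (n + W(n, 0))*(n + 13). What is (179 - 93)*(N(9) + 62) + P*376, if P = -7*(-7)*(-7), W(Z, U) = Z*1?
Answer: -89580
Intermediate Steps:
W(Z, U) = Z
N(n) = 2*n*(13 + n) (N(n) = (n + n)*(n + 13) = (2*n)*(13 + n) = 2*n*(13 + n))
P = -343 (P = 49*(-7) = -343)
(179 - 93)*(N(9) + 62) + P*376 = (179 - 93)*(2*9*(13 + 9) + 62) - 343*376 = 86*(2*9*22 + 62) - 128968 = 86*(396 + 62) - 128968 = 86*458 - 128968 = 39388 - 128968 = -89580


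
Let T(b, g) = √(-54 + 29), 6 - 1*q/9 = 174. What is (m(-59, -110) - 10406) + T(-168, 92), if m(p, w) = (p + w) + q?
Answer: -12087 + 5*I ≈ -12087.0 + 5.0*I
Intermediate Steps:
q = -1512 (q = 54 - 9*174 = 54 - 1566 = -1512)
T(b, g) = 5*I (T(b, g) = √(-25) = 5*I)
m(p, w) = -1512 + p + w (m(p, w) = (p + w) - 1512 = -1512 + p + w)
(m(-59, -110) - 10406) + T(-168, 92) = ((-1512 - 59 - 110) - 10406) + 5*I = (-1681 - 10406) + 5*I = -12087 + 5*I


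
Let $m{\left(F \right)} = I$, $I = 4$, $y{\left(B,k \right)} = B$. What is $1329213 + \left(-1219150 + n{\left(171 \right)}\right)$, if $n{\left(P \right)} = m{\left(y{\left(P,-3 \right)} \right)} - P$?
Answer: $109896$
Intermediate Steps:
$m{\left(F \right)} = 4$
$n{\left(P \right)} = 4 - P$
$1329213 + \left(-1219150 + n{\left(171 \right)}\right) = 1329213 + \left(-1219150 + \left(4 - 171\right)\right) = 1329213 - 1219317 = 109896$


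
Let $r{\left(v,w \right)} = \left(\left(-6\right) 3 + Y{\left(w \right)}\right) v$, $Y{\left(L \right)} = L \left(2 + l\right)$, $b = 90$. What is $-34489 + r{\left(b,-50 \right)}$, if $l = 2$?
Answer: $-54109$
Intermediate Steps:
$Y{\left(L \right)} = 4 L$ ($Y{\left(L \right)} = L \left(2 + 2\right) = L 4 = 4 L$)
$r{\left(v,w \right)} = v \left(-18 + 4 w\right)$ ($r{\left(v,w \right)} = \left(\left(-6\right) 3 + 4 w\right) v = \left(-18 + 4 w\right) v = v \left(-18 + 4 w\right)$)
$-34489 + r{\left(b,-50 \right)} = -34489 + 2 \cdot 90 \left(-9 + 2 \left(-50\right)\right) = -34489 + 2 \cdot 90 \left(-9 - 100\right) = -34489 + 2 \cdot 90 \left(-109\right) = -34489 - 19620 = -54109$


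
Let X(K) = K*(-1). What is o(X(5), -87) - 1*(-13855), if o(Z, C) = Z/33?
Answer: 457210/33 ≈ 13855.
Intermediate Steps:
X(K) = -K
o(Z, C) = Z/33 (o(Z, C) = Z*(1/33) = Z/33)
o(X(5), -87) - 1*(-13855) = (-1*5)/33 - 1*(-13855) = (1/33)*(-5) + 13855 = -5/33 + 13855 = 457210/33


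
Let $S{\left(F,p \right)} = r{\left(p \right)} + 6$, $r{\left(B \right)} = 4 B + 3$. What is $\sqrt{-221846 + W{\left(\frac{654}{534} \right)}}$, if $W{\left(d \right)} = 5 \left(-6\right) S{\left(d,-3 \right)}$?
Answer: $2 i \sqrt{55439} \approx 470.91 i$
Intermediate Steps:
$r{\left(B \right)} = 3 + 4 B$
$S{\left(F,p \right)} = 9 + 4 p$ ($S{\left(F,p \right)} = \left(3 + 4 p\right) + 6 = 9 + 4 p$)
$W{\left(d \right)} = 90$ ($W{\left(d \right)} = 5 \left(-6\right) \left(9 + 4 \left(-3\right)\right) = - 30 \left(9 - 12\right) = \left(-30\right) \left(-3\right) = 90$)
$\sqrt{-221846 + W{\left(\frac{654}{534} \right)}} = \sqrt{-221846 + 90} = \sqrt{-221756} = 2 i \sqrt{55439}$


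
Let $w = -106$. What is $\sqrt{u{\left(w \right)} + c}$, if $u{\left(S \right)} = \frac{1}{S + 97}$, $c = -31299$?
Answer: $\frac{2 i \sqrt{70423}}{3} \approx 176.92 i$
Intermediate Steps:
$u{\left(S \right)} = \frac{1}{97 + S}$
$\sqrt{u{\left(w \right)} + c} = \sqrt{\frac{1}{97 - 106} - 31299} = \sqrt{\frac{1}{-9} - 31299} = \sqrt{- \frac{1}{9} - 31299} = \sqrt{- \frac{281692}{9}} = \frac{2 i \sqrt{70423}}{3}$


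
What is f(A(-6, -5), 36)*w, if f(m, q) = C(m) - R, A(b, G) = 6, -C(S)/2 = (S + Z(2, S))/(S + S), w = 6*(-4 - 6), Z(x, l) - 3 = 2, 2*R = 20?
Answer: 710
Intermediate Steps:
R = 10 (R = (½)*20 = 10)
Z(x, l) = 5 (Z(x, l) = 3 + 2 = 5)
w = -60 (w = 6*(-10) = -60)
C(S) = -(5 + S)/S (C(S) = -2*(S + 5)/(S + S) = -2*(5 + S)/(2*S) = -2*(5 + S)*1/(2*S) = -(5 + S)/S)
f(m, q) = -10 + (-5 - m)/m (f(m, q) = (-5 - m)/m - 1*10 = (-5 - m)/m - 10 = -10 + (-5 - m)/m)
f(A(-6, -5), 36)*w = (-11 - 5/6)*(-60) = (-11 - 5*⅙)*(-60) = (-11 - ⅚)*(-60) = -71/6*(-60) = 710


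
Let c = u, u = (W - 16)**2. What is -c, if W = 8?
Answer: -64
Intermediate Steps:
u = 64 (u = (8 - 16)**2 = (-8)**2 = 64)
c = 64
-c = -1*64 = -64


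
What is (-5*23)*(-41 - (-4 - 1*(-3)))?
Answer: 4600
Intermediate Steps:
(-5*23)*(-41 - (-4 - 1*(-3))) = -115*(-41 - (-4 + 3)) = -115*(-41 - 1*(-1)) = -115*(-41 + 1) = -115*(-40) = 4600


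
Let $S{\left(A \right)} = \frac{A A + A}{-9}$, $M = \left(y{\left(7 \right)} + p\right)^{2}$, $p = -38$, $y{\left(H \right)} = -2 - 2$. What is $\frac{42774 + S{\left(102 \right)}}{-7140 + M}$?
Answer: $- \frac{31205}{4032} \approx -7.7393$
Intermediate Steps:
$y{\left(H \right)} = -4$
$M = 1764$ ($M = \left(-4 - 38\right)^{2} = \left(-42\right)^{2} = 1764$)
$S{\left(A \right)} = - \frac{A}{9} - \frac{A^{2}}{9}$ ($S{\left(A \right)} = \left(A^{2} + A\right) \left(- \frac{1}{9}\right) = \left(A + A^{2}\right) \left(- \frac{1}{9}\right) = - \frac{A}{9} - \frac{A^{2}}{9}$)
$\frac{42774 + S{\left(102 \right)}}{-7140 + M} = \frac{42774 - \frac{34 \left(1 + 102\right)}{3}}{-7140 + 1764} = \frac{42774 - \frac{34}{3} \cdot 103}{-5376} = \left(42774 - \frac{3502}{3}\right) \left(- \frac{1}{5376}\right) = \frac{124820}{3} \left(- \frac{1}{5376}\right) = - \frac{31205}{4032}$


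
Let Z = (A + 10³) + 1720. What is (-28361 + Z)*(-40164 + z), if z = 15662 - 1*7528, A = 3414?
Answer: 711930810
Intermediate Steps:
z = 8134 (z = 15662 - 7528 = 8134)
Z = 6134 (Z = (3414 + 10³) + 1720 = (3414 + 1000) + 1720 = 4414 + 1720 = 6134)
(-28361 + Z)*(-40164 + z) = (-28361 + 6134)*(-40164 + 8134) = -22227*(-32030) = 711930810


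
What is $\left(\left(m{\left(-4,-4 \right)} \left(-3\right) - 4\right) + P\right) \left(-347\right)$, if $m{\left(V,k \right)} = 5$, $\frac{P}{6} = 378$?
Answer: $-780403$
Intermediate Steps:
$P = 2268$ ($P = 6 \cdot 378 = 2268$)
$\left(\left(m{\left(-4,-4 \right)} \left(-3\right) - 4\right) + P\right) \left(-347\right) = \left(\left(5 \left(-3\right) - 4\right) + 2268\right) \left(-347\right) = \left(\left(-15 - 4\right) + 2268\right) \left(-347\right) = \left(-19 + 2268\right) \left(-347\right) = 2249 \left(-347\right) = -780403$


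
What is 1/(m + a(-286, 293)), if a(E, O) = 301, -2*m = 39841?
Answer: -2/39239 ≈ -5.0970e-5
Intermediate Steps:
m = -39841/2 (m = -½*39841 = -39841/2 ≈ -19921.)
1/(m + a(-286, 293)) = 1/(-39841/2 + 301) = 1/(-39239/2) = -2/39239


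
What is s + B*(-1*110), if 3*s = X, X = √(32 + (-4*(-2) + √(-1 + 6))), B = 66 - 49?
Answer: -1870 + √(40 + √5)/3 ≈ -1867.8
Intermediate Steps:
B = 17
X = √(40 + √5) (X = √(32 + (8 + √5)) = √(40 + √5) ≈ 6.4989)
s = √(40 + √5)/3 ≈ 2.1663
s + B*(-1*110) = √(40 + √5)/3 + 17*(-1*110) = √(40 + √5)/3 + 17*(-110) = √(40 + √5)/3 - 1870 = -1870 + √(40 + √5)/3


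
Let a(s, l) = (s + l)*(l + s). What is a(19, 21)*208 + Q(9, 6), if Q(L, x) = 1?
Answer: 332801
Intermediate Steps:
a(s, l) = (l + s)**2 (a(s, l) = (l + s)*(l + s) = (l + s)**2)
a(19, 21)*208 + Q(9, 6) = (21 + 19)**2*208 + 1 = 40**2*208 + 1 = 1600*208 + 1 = 332800 + 1 = 332801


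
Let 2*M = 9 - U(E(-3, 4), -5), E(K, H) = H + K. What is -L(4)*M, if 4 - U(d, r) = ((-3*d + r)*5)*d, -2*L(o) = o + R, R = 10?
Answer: -245/2 ≈ -122.50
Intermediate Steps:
L(o) = -5 - o/2 (L(o) = -(o + 10)/2 = -(10 + o)/2 = -5 - o/2)
U(d, r) = 4 - d*(-15*d + 5*r) (U(d, r) = 4 - (-3*d + r)*5*d = 4 - (r - 3*d)*5*d = 4 - (-15*d + 5*r)*d = 4 - d*(-15*d + 5*r))
M = -35/2 (M = (9 - (4 + 15*(4 - 3)² - 5*(4 - 3)*(-5)))/2 = (9 - (4 + 15*1² - 5*1*(-5)))/2 = (9 - (4 + 15*1 + 25))/2 = (9 - (4 + 15 + 25))/2 = (9 - 1*44)/2 = (9 - 44)/2 = (½)*(-35) = -35/2 ≈ -17.500)
-L(4)*M = -(-5 - ½*4)*(-35)/2 = -(-5 - 2)*(-35)/2 = -(-7)*(-35)/2 = -1*245/2 = -245/2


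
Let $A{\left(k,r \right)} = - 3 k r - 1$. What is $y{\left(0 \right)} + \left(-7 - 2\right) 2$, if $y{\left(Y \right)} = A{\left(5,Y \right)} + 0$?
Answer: $-19$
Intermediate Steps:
$A{\left(k,r \right)} = -1 - 3 k r$ ($A{\left(k,r \right)} = - 3 k r - 1 = -1 - 3 k r$)
$y{\left(Y \right)} = -1 - 15 Y$ ($y{\left(Y \right)} = \left(-1 - 15 Y\right) + 0 = -1 - 15 Y$)
$y{\left(0 \right)} + \left(-7 - 2\right) 2 = \left(-1 - 0\right) + \left(-7 - 2\right) 2 = \left(-1 + 0\right) - 18 = -1 - 18 = -19$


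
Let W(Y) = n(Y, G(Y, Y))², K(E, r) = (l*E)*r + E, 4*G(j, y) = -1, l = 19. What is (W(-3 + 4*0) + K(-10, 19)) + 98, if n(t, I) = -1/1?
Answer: -3521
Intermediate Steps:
G(j, y) = -¼ (G(j, y) = (¼)*(-1) = -¼)
n(t, I) = -1 (n(t, I) = -1*1 = -1)
K(E, r) = E + 19*E*r (K(E, r) = (19*E)*r + E = 19*E*r + E = E + 19*E*r)
W(Y) = 1 (W(Y) = (-1)² = 1)
(W(-3 + 4*0) + K(-10, 19)) + 98 = (1 - 10*(1 + 19*19)) + 98 = (1 - 10*(1 + 361)) + 98 = (1 - 10*362) + 98 = (1 - 3620) + 98 = -3619 + 98 = -3521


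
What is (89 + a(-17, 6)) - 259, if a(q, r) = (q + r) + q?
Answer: -198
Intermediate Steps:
a(q, r) = r + 2*q
(89 + a(-17, 6)) - 259 = (89 + (6 + 2*(-17))) - 259 = (89 + (6 - 34)) - 259 = (89 - 28) - 259 = 61 - 259 = -198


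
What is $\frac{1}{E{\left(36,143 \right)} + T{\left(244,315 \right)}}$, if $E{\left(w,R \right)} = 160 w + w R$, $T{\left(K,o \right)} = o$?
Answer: $\frac{1}{11223} \approx 8.9103 \cdot 10^{-5}$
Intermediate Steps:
$E{\left(w,R \right)} = 160 w + R w$
$\frac{1}{E{\left(36,143 \right)} + T{\left(244,315 \right)}} = \frac{1}{36 \left(160 + 143\right) + 315} = \frac{1}{36 \cdot 303 + 315} = \frac{1}{10908 + 315} = \frac{1}{11223}$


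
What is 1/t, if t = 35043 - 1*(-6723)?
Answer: 1/41766 ≈ 2.3943e-5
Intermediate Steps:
t = 41766 (t = 35043 + 6723 = 41766)
1/t = 1/41766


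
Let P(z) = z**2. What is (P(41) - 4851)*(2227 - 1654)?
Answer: -1816410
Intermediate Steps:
(P(41) - 4851)*(2227 - 1654) = (41**2 - 4851)*(2227 - 1654) = (1681 - 4851)*573 = -3170*573 = -1816410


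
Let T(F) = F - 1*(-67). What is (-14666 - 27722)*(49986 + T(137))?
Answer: -2127453720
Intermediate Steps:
T(F) = 67 + F (T(F) = F + 67 = 67 + F)
(-14666 - 27722)*(49986 + T(137)) = (-14666 - 27722)*(49986 + (67 + 137)) = -42388*(49986 + 204) = -42388*50190 = -2127453720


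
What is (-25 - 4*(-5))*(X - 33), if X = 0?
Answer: 165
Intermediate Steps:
(-25 - 4*(-5))*(X - 33) = (-25 - 4*(-5))*(0 - 33) = (-25 + 20)*(-33) = -5*(-33) = 165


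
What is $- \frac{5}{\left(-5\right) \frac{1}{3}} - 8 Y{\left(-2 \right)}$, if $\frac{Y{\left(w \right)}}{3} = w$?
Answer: $51$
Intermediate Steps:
$Y{\left(w \right)} = 3 w$
$- \frac{5}{\left(-5\right) \frac{1}{3}} - 8 Y{\left(-2 \right)} = - \frac{5}{\left(-5\right) \frac{1}{3}} - 8 \cdot 3 \left(-2\right) = - \frac{5}{\left(-5\right) \frac{1}{3}} - -48 = - \frac{5}{- \frac{5}{3}} + 48 = \left(-5\right) \left(- \frac{3}{5}\right) + 48 = 3 + 48 = 51$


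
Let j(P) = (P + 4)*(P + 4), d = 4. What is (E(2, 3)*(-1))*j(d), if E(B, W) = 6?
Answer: -384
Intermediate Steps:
j(P) = (4 + P)² (j(P) = (4 + P)*(4 + P) = (4 + P)²)
(E(2, 3)*(-1))*j(d) = (6*(-1))*(4 + 4)² = -6*8² = -6*64 = -384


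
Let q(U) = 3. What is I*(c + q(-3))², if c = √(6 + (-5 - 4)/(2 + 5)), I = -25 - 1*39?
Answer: -6144/7 - 384*√231/7 ≈ -1711.5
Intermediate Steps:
I = -64 (I = -25 - 39 = -64)
c = √231/7 (c = √(6 - 9/7) = √(33/7) = √231/7 ≈ 2.1712)
I*(c + q(-3))² = -64*(√231/7 + 3)² = -64*(3 + √231/7)²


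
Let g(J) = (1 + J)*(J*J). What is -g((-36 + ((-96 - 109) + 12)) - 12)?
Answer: 13939440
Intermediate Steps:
g(J) = J²*(1 + J) (g(J) = (1 + J)*J² = J²*(1 + J))
-g((-36 + ((-96 - 109) + 12)) - 12) = -((-36 + ((-96 - 109) + 12)) - 12)²*(1 + ((-36 + ((-96 - 109) + 12)) - 12)) = -((-36 + (-205 + 12)) - 12)²*(1 + ((-36 + (-205 + 12)) - 12)) = -((-36 - 193) - 12)²*(1 + ((-36 - 193) - 12)) = -(-229 - 12)²*(1 + (-229 - 12)) = -(-241)²*(1 - 241) = -58081*(-240) = -1*(-13939440) = 13939440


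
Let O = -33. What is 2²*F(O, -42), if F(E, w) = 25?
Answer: 100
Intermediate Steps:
2²*F(O, -42) = 2²*25 = 4*25 = 100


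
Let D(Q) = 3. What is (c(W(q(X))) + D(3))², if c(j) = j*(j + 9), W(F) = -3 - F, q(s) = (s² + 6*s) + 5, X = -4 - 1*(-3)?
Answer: 225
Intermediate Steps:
X = -1 (X = -4 + 3 = -1)
q(s) = 5 + s² + 6*s
c(j) = j*(9 + j)
(c(W(q(X))) + D(3))² = ((-3 - (5 + (-1)² + 6*(-1)))*(9 + (-3 - (5 + (-1)² + 6*(-1)))) + 3)² = ((-3 - (5 + 1 - 6))*(9 + (-3 - (5 + 1 - 6))) + 3)² = ((-3 - 1*0)*(9 + (-3 - 1*0)) + 3)² = ((-3 + 0)*(9 + (-3 + 0)) + 3)² = (-3*(9 - 3) + 3)² = (-3*6 + 3)² = (-18 + 3)² = (-15)² = 225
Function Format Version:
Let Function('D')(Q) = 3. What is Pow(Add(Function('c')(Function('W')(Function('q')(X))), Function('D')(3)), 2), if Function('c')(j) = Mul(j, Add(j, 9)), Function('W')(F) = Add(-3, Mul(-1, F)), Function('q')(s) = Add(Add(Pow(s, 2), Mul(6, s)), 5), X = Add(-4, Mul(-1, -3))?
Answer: 225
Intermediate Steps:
X = -1 (X = Add(-4, 3) = -1)
Function('q')(s) = Add(5, Pow(s, 2), Mul(6, s))
Function('c')(j) = Mul(j, Add(9, j))
Pow(Add(Function('c')(Function('W')(Function('q')(X))), Function('D')(3)), 2) = Pow(Add(Mul(Add(-3, Mul(-1, Add(5, Pow(-1, 2), Mul(6, -1)))), Add(9, Add(-3, Mul(-1, Add(5, Pow(-1, 2), Mul(6, -1)))))), 3), 2) = Pow(Add(Mul(Add(-3, Mul(-1, Add(5, 1, -6))), Add(9, Add(-3, Mul(-1, Add(5, 1, -6))))), 3), 2) = Pow(Add(Mul(Add(-3, Mul(-1, 0)), Add(9, Add(-3, Mul(-1, 0)))), 3), 2) = Pow(Add(Mul(Add(-3, 0), Add(9, Add(-3, 0))), 3), 2) = Pow(Add(Mul(-3, Add(9, -3)), 3), 2) = Pow(Add(Mul(-3, 6), 3), 2) = Pow(Add(-18, 3), 2) = Pow(-15, 2) = 225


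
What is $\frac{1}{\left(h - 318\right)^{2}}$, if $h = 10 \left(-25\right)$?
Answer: $\frac{1}{322624} \approx 3.0996 \cdot 10^{-6}$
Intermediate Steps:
$h = -250$
$\frac{1}{\left(h - 318\right)^{2}} = \frac{1}{\left(-250 - 318\right)^{2}} = \frac{1}{\left(-568\right)^{2}} = \frac{1}{322624}$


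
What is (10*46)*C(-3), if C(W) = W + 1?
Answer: -920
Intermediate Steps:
C(W) = 1 + W
(10*46)*C(-3) = (10*46)*(1 - 3) = 460*(-2) = -920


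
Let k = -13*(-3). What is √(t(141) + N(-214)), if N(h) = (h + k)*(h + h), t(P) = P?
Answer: √75041 ≈ 273.94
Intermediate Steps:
k = 39
N(h) = 2*h*(39 + h) (N(h) = (h + 39)*(h + h) = (39 + h)*(2*h) = 2*h*(39 + h))
√(t(141) + N(-214)) = √(141 + 2*(-214)*(39 - 214)) = √(141 + 2*(-214)*(-175)) = √(141 + 74900) = √75041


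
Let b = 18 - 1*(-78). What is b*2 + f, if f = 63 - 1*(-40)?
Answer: 295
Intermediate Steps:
b = 96 (b = 18 + 78 = 96)
f = 103 (f = 63 + 40 = 103)
b*2 + f = 96*2 + 103 = 192 + 103 = 295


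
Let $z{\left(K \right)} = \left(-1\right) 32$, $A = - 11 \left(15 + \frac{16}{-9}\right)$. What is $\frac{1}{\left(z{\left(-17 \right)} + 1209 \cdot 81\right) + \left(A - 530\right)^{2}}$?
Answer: $\frac{81}{44883898} \approx 1.8047 \cdot 10^{-6}$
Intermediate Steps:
$A = - \frac{1309}{9}$ ($A = - 11 \left(15 + 16 \left(- \frac{1}{9}\right)\right) = - 11 \left(15 - \frac{16}{9}\right) = \left(-11\right) \frac{119}{9} = - \frac{1309}{9} \approx -145.44$)
$z{\left(K \right)} = -32$
$\frac{1}{\left(z{\left(-17 \right)} + 1209 \cdot 81\right) + \left(A - 530\right)^{2}} = \frac{1}{\left(-32 + 1209 \cdot 81\right) + \left(- \frac{1309}{9} - 530\right)^{2}} = \frac{1}{\left(-32 + 97929\right) + \left(- \frac{6079}{9}\right)^{2}} = \frac{1}{97897 + \frac{36954241}{81}} = \frac{1}{\frac{44883898}{81}} = \frac{81}{44883898}$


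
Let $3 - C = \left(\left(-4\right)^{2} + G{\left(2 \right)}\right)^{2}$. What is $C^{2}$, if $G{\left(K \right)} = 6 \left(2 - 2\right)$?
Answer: $64009$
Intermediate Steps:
$G{\left(K \right)} = 0$ ($G{\left(K \right)} = 6 \cdot 0 = 0$)
$C = -253$ ($C = 3 - \left(\left(-4\right)^{2} + 0\right)^{2} = 3 - \left(16 + 0\right)^{2} = 3 - 16^{2} = 3 - 256 = -253$)
$C^{2} = \left(-253\right)^{2} = 64009$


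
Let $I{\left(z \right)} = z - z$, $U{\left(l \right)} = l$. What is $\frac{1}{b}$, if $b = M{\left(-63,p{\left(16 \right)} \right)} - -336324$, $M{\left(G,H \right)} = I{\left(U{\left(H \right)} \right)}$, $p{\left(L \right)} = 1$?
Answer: $\frac{1}{336324} \approx 2.9733 \cdot 10^{-6}$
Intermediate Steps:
$I{\left(z \right)} = 0$
$M{\left(G,H \right)} = 0$
$b = 336324$ ($b = 0 - -336324 = 0 + 336324 = 336324$)
$\frac{1}{b} = \frac{1}{336324}$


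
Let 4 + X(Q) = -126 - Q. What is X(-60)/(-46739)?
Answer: 10/6677 ≈ 0.0014977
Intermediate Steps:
X(Q) = -130 - Q (X(Q) = -4 + (-126 - Q) = -130 - Q)
X(-60)/(-46739) = (-130 - 1*(-60))/(-46739) = (-130 + 60)*(-1/46739) = -70*(-1/46739) = 10/6677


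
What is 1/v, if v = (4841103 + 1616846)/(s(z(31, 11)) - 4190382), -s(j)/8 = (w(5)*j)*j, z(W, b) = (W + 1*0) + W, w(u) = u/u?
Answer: -4221134/6457949 ≈ -0.65363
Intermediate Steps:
w(u) = 1
z(W, b) = 2*W (z(W, b) = (W + 0) + W = W + W = 2*W)
s(j) = -8*j² (s(j) = -8*1*j*j = -8*j*j = -8*j²)
v = -6457949/4221134 (v = (4841103 + 1616846)/(-8*(2*31)² - 4190382) = 6457949/(-8*62² - 4190382) = 6457949/(-8*3844 - 4190382) = 6457949/(-30752 - 4190382) = 6457949/(-4221134) = 6457949*(-1/4221134) = -6457949/4221134 ≈ -1.5299)
1/v = 1/(-6457949/4221134) = -4221134/6457949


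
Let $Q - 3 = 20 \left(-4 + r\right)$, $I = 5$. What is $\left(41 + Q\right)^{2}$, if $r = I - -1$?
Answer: $7056$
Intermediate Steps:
$r = 6$ ($r = 5 - -1 = 5 + 1 = 6$)
$Q = 43$ ($Q = 3 + 20 \left(-4 + 6\right) = 3 + 20 \cdot 2 = 3 + 40 = 43$)
$\left(41 + Q\right)^{2} = \left(41 + 43\right)^{2} = 84^{2} = 7056$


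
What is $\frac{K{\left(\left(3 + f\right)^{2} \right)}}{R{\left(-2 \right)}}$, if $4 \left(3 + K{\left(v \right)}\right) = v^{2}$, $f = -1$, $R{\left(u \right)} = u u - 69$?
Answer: $- \frac{1}{65} \approx -0.015385$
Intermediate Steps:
$R{\left(u \right)} = -69 + u^{2}$ ($R{\left(u \right)} = u^{2} - 69 = -69 + u^{2}$)
$K{\left(v \right)} = -3 + \frac{v^{2}}{4}$
$\frac{K{\left(\left(3 + f\right)^{2} \right)}}{R{\left(-2 \right)}} = \frac{-3 + \frac{\left(\left(3 - 1\right)^{2}\right)^{2}}{4}}{-69 + \left(-2\right)^{2}} = \frac{-3 + \frac{\left(2^{2}\right)^{2}}{4}}{-69 + 4} = \frac{-3 + \frac{4^{2}}{4}}{-65} = \left(-3 + \frac{1}{4} \cdot 16\right) \left(- \frac{1}{65}\right) = \left(-3 + 4\right) \left(- \frac{1}{65}\right) = 1 \left(- \frac{1}{65}\right) = - \frac{1}{65}$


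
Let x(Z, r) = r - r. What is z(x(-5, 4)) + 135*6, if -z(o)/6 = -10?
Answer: 870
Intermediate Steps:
x(Z, r) = 0
z(o) = 60 (z(o) = -6*(-10) = 60)
z(x(-5, 4)) + 135*6 = 60 + 135*6 = 60 + 810 = 870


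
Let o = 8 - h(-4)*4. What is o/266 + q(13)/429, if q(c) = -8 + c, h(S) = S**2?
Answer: -1621/8151 ≈ -0.19887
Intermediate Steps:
o = -56 (o = 8 - 1*(-4)**2*4 = 8 - 1*16*4 = 8 - 16*4 = 8 - 64 = -56)
o/266 + q(13)/429 = -56/266 + (-8 + 13)/429 = -56*1/266 + 5*(1/429) = -4/19 + 5/429 = -1621/8151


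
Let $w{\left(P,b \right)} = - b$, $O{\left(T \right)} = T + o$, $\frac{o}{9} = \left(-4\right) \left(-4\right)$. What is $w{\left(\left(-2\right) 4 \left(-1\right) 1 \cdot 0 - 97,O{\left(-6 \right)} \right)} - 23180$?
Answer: $-23318$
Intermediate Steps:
$o = 144$ ($o = 9 \left(\left(-4\right) \left(-4\right)\right) = 9 \cdot 16 = 144$)
$O{\left(T \right)} = 144 + T$ ($O{\left(T \right)} = T + 144 = 144 + T$)
$w{\left(\left(-2\right) 4 \left(-1\right) 1 \cdot 0 - 97,O{\left(-6 \right)} \right)} - 23180 = - (144 - 6) - 23180 = \left(-1\right) 138 - 23180 = -138 - 23180 = -23318$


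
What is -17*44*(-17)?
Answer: 12716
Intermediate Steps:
-17*44*(-17) = -748*(-17) = 12716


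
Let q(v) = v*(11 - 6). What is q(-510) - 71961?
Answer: -74511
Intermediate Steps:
q(v) = 5*v (q(v) = v*5 = 5*v)
q(-510) - 71961 = 5*(-510) - 71961 = -2550 - 71961 = -74511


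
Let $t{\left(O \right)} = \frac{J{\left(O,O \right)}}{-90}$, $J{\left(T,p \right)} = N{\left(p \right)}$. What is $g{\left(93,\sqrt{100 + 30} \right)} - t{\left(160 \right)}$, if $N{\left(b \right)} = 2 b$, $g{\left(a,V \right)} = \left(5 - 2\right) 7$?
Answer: $\frac{221}{9} \approx 24.556$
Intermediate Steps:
$g{\left(a,V \right)} = 21$ ($g{\left(a,V \right)} = 3 \cdot 7 = 21$)
$J{\left(T,p \right)} = 2 p$
$t{\left(O \right)} = - \frac{O}{45}$ ($t{\left(O \right)} = \frac{2 O}{-90} = 2 O \left(- \frac{1}{90}\right) = - \frac{O}{45}$)
$g{\left(93,\sqrt{100 + 30} \right)} - t{\left(160 \right)} = 21 - \left(- \frac{1}{45}\right) 160 = 21 - - \frac{32}{9} = 21 + \frac{32}{9} = \frac{221}{9}$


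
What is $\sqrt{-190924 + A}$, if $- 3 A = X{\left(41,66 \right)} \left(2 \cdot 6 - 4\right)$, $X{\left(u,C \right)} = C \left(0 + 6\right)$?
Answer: $2 i \sqrt{47995} \approx 438.16 i$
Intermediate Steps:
$X{\left(u,C \right)} = 6 C$ ($X{\left(u,C \right)} = C 6 = 6 C$)
$A = -1056$ ($A = - \frac{6 \cdot 66 \left(2 \cdot 6 - 4\right)}{3} = - \frac{396 \left(12 - 4\right)}{3} = - \frac{396 \cdot 8}{3} = \left(- \frac{1}{3}\right) 3168 = -1056$)
$\sqrt{-190924 + A} = \sqrt{-190924 - 1056} = \sqrt{-191980} = 2 i \sqrt{47995}$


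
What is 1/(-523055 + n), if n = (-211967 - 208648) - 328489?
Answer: -1/1272159 ≈ -7.8607e-7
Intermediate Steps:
n = -749104 (n = -420615 - 328489 = -749104)
1/(-523055 + n) = 1/(-523055 - 749104) = 1/(-1272159) = -1/1272159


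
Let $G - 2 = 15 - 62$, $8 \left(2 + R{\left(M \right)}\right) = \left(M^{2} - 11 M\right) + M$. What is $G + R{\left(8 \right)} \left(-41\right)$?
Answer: $119$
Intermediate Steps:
$R{\left(M \right)} = -2 - \frac{5 M}{4} + \frac{M^{2}}{8}$ ($R{\left(M \right)} = -2 + \frac{\left(M^{2} - 11 M\right) + M}{8} = -2 + \frac{M^{2} - 10 M}{8} = -2 + \left(- \frac{5 M}{4} + \frac{M^{2}}{8}\right) = -2 - \frac{5 M}{4} + \frac{M^{2}}{8}$)
$G = -45$ ($G = 2 + \left(15 - 62\right) = 2 - 47 = -45$)
$G + R{\left(8 \right)} \left(-41\right) = -45 + \left(-2 - 10 + \frac{8^{2}}{8}\right) \left(-41\right) = -45 + \left(-2 - 10 + \frac{1}{8} \cdot 64\right) \left(-41\right) = -45 + \left(-2 - 10 + 8\right) \left(-41\right) = -45 - -164 = -45 + 164 = 119$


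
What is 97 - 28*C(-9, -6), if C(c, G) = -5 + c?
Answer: 489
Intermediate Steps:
97 - 28*C(-9, -6) = 97 - 28*(-5 - 9) = 97 - 28*(-14) = 97 + 392 = 489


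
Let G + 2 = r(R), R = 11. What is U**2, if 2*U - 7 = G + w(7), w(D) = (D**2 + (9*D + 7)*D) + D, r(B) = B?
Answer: 78961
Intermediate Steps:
G = 9 (G = -2 + 11 = 9)
w(D) = D + D**2 + D*(7 + 9*D) (w(D) = (D**2 + (7 + 9*D)*D) + D = (D**2 + D*(7 + 9*D)) + D = D + D**2 + D*(7 + 9*D))
U = 281 (U = 7/2 + (9 + 2*7*(4 + 5*7))/2 = 7/2 + (9 + 2*7*(4 + 35))/2 = 7/2 + (9 + 2*7*39)/2 = 7/2 + (9 + 546)/2 = 7/2 + (1/2)*555 = 7/2 + 555/2 = 281)
U**2 = 281**2 = 78961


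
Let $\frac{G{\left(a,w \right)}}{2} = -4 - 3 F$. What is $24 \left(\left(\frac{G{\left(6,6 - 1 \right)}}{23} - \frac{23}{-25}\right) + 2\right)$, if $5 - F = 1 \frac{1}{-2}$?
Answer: $\frac{15696}{575} \approx 27.297$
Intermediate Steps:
$F = \frac{11}{2}$ ($F = 5 - 1 \frac{1}{-2} = 5 - 1 \left(- \frac{1}{2}\right) = 5 - - \frac{1}{2} = 5 + \frac{1}{2} = \frac{11}{2} \approx 5.5$)
$G{\left(a,w \right)} = -41$ ($G{\left(a,w \right)} = 2 \left(-4 - \frac{33}{2}\right) = 2 \left(- \frac{41}{2}\right) = -41$)
$24 \left(\left(\frac{G{\left(6,6 - 1 \right)}}{23} - \frac{23}{-25}\right) + 2\right) = 24 \left(\left(- \frac{41}{23} - \frac{23}{-25}\right) + 2\right) = 24 \left(\left(\left(-41\right) \frac{1}{23} - - \frac{23}{25}\right) + 2\right) = 24 \left(\left(- \frac{41}{23} + \frac{23}{25}\right) + 2\right) = 24 \left(- \frac{496}{575} + 2\right) = 24 \cdot \frac{654}{575} = \frac{15696}{575}$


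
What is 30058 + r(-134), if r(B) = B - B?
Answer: 30058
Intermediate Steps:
r(B) = 0
30058 + r(-134) = 30058 + 0 = 30058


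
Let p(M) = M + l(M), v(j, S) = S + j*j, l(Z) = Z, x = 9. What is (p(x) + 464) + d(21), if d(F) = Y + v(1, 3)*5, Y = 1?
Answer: 503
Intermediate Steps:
v(j, S) = S + j²
p(M) = 2*M (p(M) = M + M = 2*M)
d(F) = 21 (d(F) = 1 + (3 + 1²)*5 = 1 + (3 + 1)*5 = 1 + 4*5 = 1 + 20 = 21)
(p(x) + 464) + d(21) = (2*9 + 464) + 21 = (18 + 464) + 21 = 482 + 21 = 503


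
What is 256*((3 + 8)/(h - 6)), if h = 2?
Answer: -704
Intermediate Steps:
256*((3 + 8)/(h - 6)) = 256*((3 + 8)/(2 - 6)) = 256*(11/(-4)) = 256*(11*(-¼)) = 256*(-11/4) = -704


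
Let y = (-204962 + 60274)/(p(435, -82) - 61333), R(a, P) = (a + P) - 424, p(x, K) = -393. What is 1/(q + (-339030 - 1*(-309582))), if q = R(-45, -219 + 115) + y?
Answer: -30863/926465779 ≈ -3.3313e-5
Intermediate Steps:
R(a, P) = -424 + P + a (R(a, P) = (P + a) - 424 = -424 + P + a)
y = 72344/30863 (y = (-204962 + 60274)/(-393 - 61333) = -144688/(-61726) = -144688*(-1/61726) = 72344/30863 ≈ 2.3440)
q = -17612155/30863 (q = (-424 + (-219 + 115) - 45) + 72344/30863 = (-424 - 104 - 45) + 72344/30863 = -573 + 72344/30863 = -17612155/30863 ≈ -570.66)
1/(q + (-339030 - 1*(-309582))) = 1/(-17612155/30863 + (-339030 - 1*(-309582))) = 1/(-17612155/30863 + (-339030 + 309582)) = 1/(-17612155/30863 - 29448) = 1/(-926465779/30863) = -30863/926465779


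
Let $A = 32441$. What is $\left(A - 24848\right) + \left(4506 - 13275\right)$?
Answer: $-1176$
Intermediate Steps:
$\left(A - 24848\right) + \left(4506 - 13275\right) = \left(32441 - 24848\right) + \left(4506 - 13275\right) = 7593 - 8769 = -1176$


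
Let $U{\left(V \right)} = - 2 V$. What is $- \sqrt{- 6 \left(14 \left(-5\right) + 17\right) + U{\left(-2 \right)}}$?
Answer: $- \sqrt{322} \approx -17.944$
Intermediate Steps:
$- \sqrt{- 6 \left(14 \left(-5\right) + 17\right) + U{\left(-2 \right)}} = - \sqrt{- 6 \left(14 \left(-5\right) + 17\right) - -4} = - \sqrt{- 6 \left(-70 + 17\right) + 4} = - \sqrt{\left(-6\right) \left(-53\right) + 4} = - \sqrt{318 + 4} = - \sqrt{322}$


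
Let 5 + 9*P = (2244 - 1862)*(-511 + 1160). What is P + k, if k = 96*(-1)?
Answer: 247049/9 ≈ 27450.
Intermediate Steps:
k = -96
P = 247913/9 (P = -5/9 + ((2244 - 1862)*(-511 + 1160))/9 = -5/9 + (382*649)/9 = -5/9 + (⅑)*247918 = -5/9 + 247918/9 = 247913/9 ≈ 27546.)
P + k = 247913/9 - 96 = 247049/9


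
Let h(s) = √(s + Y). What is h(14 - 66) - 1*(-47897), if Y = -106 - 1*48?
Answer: 47897 + I*√206 ≈ 47897.0 + 14.353*I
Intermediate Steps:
Y = -154 (Y = -106 - 48 = -154)
h(s) = √(-154 + s) (h(s) = √(s - 154) = √(-154 + s))
h(14 - 66) - 1*(-47897) = √(-154 + (14 - 66)) - 1*(-47897) = √(-154 - 52) + 47897 = √(-206) + 47897 = I*√206 + 47897 = 47897 + I*√206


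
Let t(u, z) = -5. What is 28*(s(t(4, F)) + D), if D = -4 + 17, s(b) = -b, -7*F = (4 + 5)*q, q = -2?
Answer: 504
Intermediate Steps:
F = 18/7 (F = -(4 + 5)*(-2)/7 = -9*(-2)/7 = -⅐*(-18) = 18/7 ≈ 2.5714)
D = 13
28*(s(t(4, F)) + D) = 28*(-1*(-5) + 13) = 28*(5 + 13) = 28*18 = 504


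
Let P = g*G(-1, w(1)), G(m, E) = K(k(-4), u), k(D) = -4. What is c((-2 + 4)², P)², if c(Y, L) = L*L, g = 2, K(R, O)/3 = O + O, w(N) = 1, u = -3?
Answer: 1679616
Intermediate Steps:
K(R, O) = 6*O (K(R, O) = 3*(O + O) = 3*(2*O) = 6*O)
G(m, E) = -18 (G(m, E) = 6*(-3) = -18)
P = -36 (P = 2*(-18) = -36)
c(Y, L) = L²
c((-2 + 4)², P)² = ((-36)²)² = 1296² = 1679616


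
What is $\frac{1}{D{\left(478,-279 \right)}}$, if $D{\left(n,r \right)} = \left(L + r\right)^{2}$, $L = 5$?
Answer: $\frac{1}{75076} \approx 1.332 \cdot 10^{-5}$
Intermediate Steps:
$D{\left(n,r \right)} = \left(5 + r\right)^{2}$
$\frac{1}{D{\left(478,-279 \right)}} = \frac{1}{\left(5 - 279\right)^{2}} = \frac{1}{\left(-274\right)^{2}} = \frac{1}{75076}$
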